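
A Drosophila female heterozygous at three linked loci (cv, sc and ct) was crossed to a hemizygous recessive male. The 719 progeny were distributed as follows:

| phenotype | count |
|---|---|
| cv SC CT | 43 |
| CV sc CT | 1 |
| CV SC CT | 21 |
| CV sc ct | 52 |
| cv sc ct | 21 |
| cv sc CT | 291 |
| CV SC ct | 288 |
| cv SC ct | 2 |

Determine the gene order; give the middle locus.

The two most frequent reciprocal classes, CV SC ct and cv sc CT, are the parental types, so the F1 was CV SC ct / cv sc CT.
The two rarest classes, cv SC ct and CV sc CT, are the double crossovers. Comparing them with the parentals, only the cv allele has switched, so cv is the middle locus and the order is ct – cv – sc.

cv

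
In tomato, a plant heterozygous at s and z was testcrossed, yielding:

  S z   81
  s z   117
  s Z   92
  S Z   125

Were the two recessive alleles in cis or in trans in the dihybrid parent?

The two most frequent classes are S Z (125) and s z (117); these are the parental (non-recombinant) types.
So the F1 carried S Z on one chromosome and s z on the other — the recessive alleles are on the same chromosome (cis / coupling).

cis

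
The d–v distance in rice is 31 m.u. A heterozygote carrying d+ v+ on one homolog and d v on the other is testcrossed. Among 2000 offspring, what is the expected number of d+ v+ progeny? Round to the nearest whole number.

A map distance of 31 m.u. corresponds to a recombination frequency of 0.310.
The F1 is d+ v+ / d v, so d+ v+ is a parental gamete class with expected frequency (1 − r)/2 = 0.690/2 = 0.3450.
Expected number = 0.3450 × 2000 = 690.00 ≈ 690.

690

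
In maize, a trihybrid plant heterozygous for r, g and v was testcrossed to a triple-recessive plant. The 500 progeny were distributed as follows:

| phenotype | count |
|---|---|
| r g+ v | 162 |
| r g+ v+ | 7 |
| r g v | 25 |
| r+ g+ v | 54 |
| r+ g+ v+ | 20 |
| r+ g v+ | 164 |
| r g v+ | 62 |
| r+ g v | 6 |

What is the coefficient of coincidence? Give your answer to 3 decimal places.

The two most frequent reciprocal classes, r g+ v and r+ g v+, are the parental types, so the F1 was r g+ v / r+ g v+.
The two rarest classes, r g+ v+ and r+ g v, are the double crossovers. Comparing them with the parentals, only the v allele has switched, so v is the middle locus and the order is r – v – g.
r–v: (116 + 13)/500 = 0.2580; v–g: (45 + 13)/500 = 0.1160.
Expected DCO frequency = 0.2580 × 0.1160 ≈ 0.02993; observed = 13/500 ≈ 0.02600.
Coefficient of coincidence = 0.02600/0.02993 ≈ 0.869.

0.869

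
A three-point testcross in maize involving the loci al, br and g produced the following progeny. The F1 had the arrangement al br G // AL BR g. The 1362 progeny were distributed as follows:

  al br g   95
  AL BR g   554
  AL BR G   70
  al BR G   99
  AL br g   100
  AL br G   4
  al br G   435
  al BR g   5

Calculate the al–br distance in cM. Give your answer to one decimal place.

The two rarest classes, AL br G and al BR g, are the double crossovers. Comparing them with the parentals, only the al allele has switched, so al is the middle locus and the order is g – al – br.
Crossovers in the al–br interval produce the single-crossover classes al BR G and AL br g (99 + 100 = 199) plus the double crossovers (9).
RF(al–br) = (199 + 9) / 1362 = 208/1362 = 0.1527 → 15.3 cM.

15.3 cM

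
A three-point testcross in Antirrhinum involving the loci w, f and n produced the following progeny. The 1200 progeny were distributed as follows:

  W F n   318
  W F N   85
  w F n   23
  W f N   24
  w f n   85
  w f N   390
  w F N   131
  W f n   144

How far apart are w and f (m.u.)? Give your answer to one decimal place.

26.8 m.u.

The two most frequent reciprocal classes, w f N and W F n, are the parental types, so the F1 was w f N / W F n.
The two rarest classes, W f N and w F n, are the double crossovers. Comparing them with the parentals, only the w allele has switched, so w is the middle locus and the order is f – w – n.
Crossovers in the f–w interval produce the single-crossover classes w F N and W f n (131 + 144 = 275) plus the double crossovers (47).
RF(f–w) = (275 + 47) / 1200 = 322/1200 = 0.2683 → 26.8 m.u.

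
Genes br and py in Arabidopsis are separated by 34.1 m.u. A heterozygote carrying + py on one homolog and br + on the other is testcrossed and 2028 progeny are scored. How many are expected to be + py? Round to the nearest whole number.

668

A map distance of 34.1 m.u. corresponds to a recombination frequency of 0.341.
The F1 is + py / br +, so + py is a parental gamete class with expected frequency (1 − r)/2 = 0.659/2 = 0.3295.
Expected number = 0.3295 × 2028 = 668.23 ≈ 668.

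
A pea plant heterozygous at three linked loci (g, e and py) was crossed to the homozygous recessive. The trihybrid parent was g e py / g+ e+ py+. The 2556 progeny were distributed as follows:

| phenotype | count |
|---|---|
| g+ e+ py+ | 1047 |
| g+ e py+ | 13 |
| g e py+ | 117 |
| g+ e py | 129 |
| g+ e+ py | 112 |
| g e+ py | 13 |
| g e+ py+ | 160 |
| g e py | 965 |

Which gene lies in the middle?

e

The two rarest classes, g e+ py and g+ e py+, are the double crossovers. Comparing them with the parentals, only the e allele has switched, so e is the middle locus and the order is g – e – py.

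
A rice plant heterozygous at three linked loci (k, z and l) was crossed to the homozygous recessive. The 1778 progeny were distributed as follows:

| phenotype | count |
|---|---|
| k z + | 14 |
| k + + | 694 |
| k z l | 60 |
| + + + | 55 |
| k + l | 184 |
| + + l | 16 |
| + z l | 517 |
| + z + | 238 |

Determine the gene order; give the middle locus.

z

The two most frequent reciprocal classes, + z l and k + +, are the parental types, so the F1 was + z l / k + +.
The two rarest classes, + + l and k z +, are the double crossovers. Comparing them with the parentals, only the z allele has switched, so z is the middle locus and the order is k – z – l.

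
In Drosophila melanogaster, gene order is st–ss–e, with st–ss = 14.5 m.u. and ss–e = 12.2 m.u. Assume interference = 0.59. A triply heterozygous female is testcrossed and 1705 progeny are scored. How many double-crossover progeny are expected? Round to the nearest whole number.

12

Map distances give recombination frequencies of 0.145 and 0.122 for the two intervals.
With interference 0.59 (so coincidence = 0.41), expected double-crossover frequency = 0.145 × 0.122 × 0.41 = 0.00725.
Expected number = 0.00725 × 1705 = 12.37 ≈ 12.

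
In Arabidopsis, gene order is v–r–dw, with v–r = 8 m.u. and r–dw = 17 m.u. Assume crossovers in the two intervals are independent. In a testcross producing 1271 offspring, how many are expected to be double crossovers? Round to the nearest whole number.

Map distances give recombination frequencies of 0.080 and 0.170 for the two intervals.
With no interference, expected double-crossover frequency = 0.080 × 0.170 = 0.01360.
Expected number = 0.01360 × 1271 = 17.29 ≈ 17.

17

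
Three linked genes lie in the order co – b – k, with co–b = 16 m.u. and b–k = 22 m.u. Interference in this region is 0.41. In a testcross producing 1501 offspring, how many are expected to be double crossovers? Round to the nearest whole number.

Map distances give recombination frequencies of 0.160 and 0.220 for the two intervals.
With interference 0.41 (so coincidence = 0.59), expected double-crossover frequency = 0.160 × 0.220 × 0.59 = 0.02077.
Expected number = 0.02077 × 1501 = 31.17 ≈ 31.

31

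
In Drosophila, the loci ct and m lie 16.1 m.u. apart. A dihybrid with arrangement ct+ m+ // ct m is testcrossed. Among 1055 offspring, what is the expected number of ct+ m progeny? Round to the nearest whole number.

A map distance of 16.1 m.u. corresponds to a recombination frequency of 0.161.
The F1 is ct+ m+ / ct m, so ct+ m is a recombinant gamete class with expected frequency r/2 = 0.161/2 = 0.0805.
Expected number = 0.0805 × 1055 = 84.93 ≈ 85.

85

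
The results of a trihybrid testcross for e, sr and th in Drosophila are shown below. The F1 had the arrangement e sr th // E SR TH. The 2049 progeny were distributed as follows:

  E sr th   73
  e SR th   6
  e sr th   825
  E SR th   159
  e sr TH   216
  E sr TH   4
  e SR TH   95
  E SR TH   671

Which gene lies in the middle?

The two rarest classes, e SR th and E sr TH, are the double crossovers. Comparing them with the parentals, only the sr allele has switched, so sr is the middle locus and the order is th – sr – e.

sr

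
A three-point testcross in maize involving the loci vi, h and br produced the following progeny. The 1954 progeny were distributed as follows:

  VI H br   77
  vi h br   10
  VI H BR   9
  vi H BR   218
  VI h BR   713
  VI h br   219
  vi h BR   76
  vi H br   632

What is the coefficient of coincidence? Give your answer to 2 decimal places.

The two most frequent reciprocal classes, VI h BR and vi H br, are the parental types, so the F1 was VI h BR / vi H br.
The two rarest classes, VI H BR and vi h br, are the double crossovers. Comparing them with the parentals, only the h allele has switched, so h is the middle locus and the order is vi – h – br.
vi–h: (153 + 19)/1954 = 0.0880; h–br: (437 + 19)/1954 = 0.2334.
Expected DCO frequency = 0.0880 × 0.2334 ≈ 0.02054; observed = 19/1954 ≈ 0.00972.
Coefficient of coincidence = 0.00972/0.02054 ≈ 0.47.

0.47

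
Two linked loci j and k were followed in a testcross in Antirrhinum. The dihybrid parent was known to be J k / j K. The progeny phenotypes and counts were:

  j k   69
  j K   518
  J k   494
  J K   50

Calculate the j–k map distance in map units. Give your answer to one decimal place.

10.5 map units

The recombinant classes are J K and j k: 50 + 69 = 119.
Recombination frequency = 119/1131 = 0.1052 ≈ 10.5%, i.e. 10.5 map units.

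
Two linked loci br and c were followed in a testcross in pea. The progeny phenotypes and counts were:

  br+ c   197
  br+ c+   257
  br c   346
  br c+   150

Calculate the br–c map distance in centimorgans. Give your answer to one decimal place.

The two most frequent classes, br+ c+ (257) and br c (346), are the parental types, so the F1 was br+ c+ / br c.
The recombinant classes are br+ c and br c+: 197 + 150 = 347.
Recombination frequency = 347/950 = 0.3653 ≈ 36.5%, i.e. 36.5 centimorgans.

36.5 centimorgans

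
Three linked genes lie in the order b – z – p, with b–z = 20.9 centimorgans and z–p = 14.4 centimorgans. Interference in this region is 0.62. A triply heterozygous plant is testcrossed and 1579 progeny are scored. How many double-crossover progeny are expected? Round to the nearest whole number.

18

Map distances give recombination frequencies of 0.209 and 0.144 for the two intervals.
With interference 0.62 (so coincidence = 0.38), expected double-crossover frequency = 0.209 × 0.144 × 0.38 = 0.01144.
Expected number = 0.01144 × 1579 = 18.06 ≈ 18.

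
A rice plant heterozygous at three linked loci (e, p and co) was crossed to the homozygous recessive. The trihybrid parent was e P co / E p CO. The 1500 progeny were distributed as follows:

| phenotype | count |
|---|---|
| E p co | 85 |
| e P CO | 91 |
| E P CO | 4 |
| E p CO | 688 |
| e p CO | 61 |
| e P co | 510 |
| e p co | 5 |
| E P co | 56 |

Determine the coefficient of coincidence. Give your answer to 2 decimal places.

0.58

The two rarest classes, e p co and E P CO, are the double crossovers. Comparing them with the parentals, only the p allele has switched, so p is the middle locus and the order is co – p – e.
co–p: (176 + 9)/1500 = 0.1233; p–e: (117 + 9)/1500 = 0.0840.
Expected DCO frequency = 0.1233 × 0.0840 ≈ 0.01036; observed = 9/1500 ≈ 0.00600.
Coefficient of coincidence = 0.00600/0.01036 ≈ 0.58.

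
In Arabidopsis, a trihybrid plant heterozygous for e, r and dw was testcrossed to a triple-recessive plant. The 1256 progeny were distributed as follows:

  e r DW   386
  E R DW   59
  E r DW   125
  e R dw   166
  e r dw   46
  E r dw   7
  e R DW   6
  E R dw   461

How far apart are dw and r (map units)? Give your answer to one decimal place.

The two most frequent reciprocal classes, e r DW and E R dw, are the parental types, so the F1 was e r DW / E R dw.
The two rarest classes, e R DW and E r dw, are the double crossovers. Comparing them with the parentals, only the r allele has switched, so r is the middle locus and the order is dw – r – e.
Crossovers in the dw–r interval produce the single-crossover classes e r dw and E R DW (46 + 59 = 105) plus the double crossovers (13).
RF(dw–r) = (105 + 13) / 1256 = 118/1256 = 0.0939 → 9.4 map units.

9.4 map units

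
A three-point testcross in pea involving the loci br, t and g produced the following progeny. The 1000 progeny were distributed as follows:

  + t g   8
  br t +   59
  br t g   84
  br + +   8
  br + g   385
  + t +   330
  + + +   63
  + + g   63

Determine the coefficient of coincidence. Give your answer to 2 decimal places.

0.71

The two most frequent reciprocal classes, + t + and br + g, are the parental types, so the F1 was + t + / br + g.
The two rarest classes, + t g and br + +, are the double crossovers. Comparing them with the parentals, only the g allele has switched, so g is the middle locus and the order is br – g – t.
br–g: (122 + 16)/1000 = 0.1380; g–t: (147 + 16)/1000 = 0.1630.
Expected DCO frequency = 0.1380 × 0.1630 ≈ 0.02249; observed = 16/1000 ≈ 0.01600.
Coefficient of coincidence = 0.01600/0.02249 ≈ 0.71.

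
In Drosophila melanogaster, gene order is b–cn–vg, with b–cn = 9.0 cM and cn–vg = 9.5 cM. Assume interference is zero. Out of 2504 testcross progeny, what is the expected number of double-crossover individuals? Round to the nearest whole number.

Map distances give recombination frequencies of 0.090 and 0.095 for the two intervals.
With no interference, expected double-crossover frequency = 0.090 × 0.095 = 0.00855.
Expected number = 0.00855 × 2504 = 21.41 ≈ 21.

21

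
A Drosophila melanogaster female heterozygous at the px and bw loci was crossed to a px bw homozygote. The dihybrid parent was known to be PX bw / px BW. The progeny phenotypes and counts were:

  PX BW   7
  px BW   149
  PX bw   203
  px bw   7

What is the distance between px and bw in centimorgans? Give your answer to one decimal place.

The recombinant classes are PX BW and px bw: 7 + 7 = 14.
Recombination frequency = 14/366 = 0.0383 ≈ 3.8%, i.e. 3.8 centimorgans.

3.8 centimorgans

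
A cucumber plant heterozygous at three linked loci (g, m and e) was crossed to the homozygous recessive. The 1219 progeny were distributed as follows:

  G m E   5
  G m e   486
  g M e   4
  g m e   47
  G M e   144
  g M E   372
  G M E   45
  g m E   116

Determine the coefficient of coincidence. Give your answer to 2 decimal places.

The two most frequent reciprocal classes, G m e and g M E, are the parental types, so the F1 was G m e / g M E.
The two rarest classes, G m E and g M e, are the double crossovers. Comparing them with the parentals, only the e allele has switched, so e is the middle locus and the order is g – e – m.
g–e: (92 + 9)/1219 = 0.0829; e–m: (260 + 9)/1219 = 0.2207.
Expected DCO frequency = 0.0829 × 0.2207 ≈ 0.01830; observed = 9/1219 ≈ 0.00738.
Coefficient of coincidence = 0.00738/0.01830 ≈ 0.40.

0.40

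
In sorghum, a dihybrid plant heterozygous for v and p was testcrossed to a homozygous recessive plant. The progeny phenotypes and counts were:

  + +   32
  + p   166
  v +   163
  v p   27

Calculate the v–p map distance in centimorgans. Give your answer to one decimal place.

The two most frequent classes, + p (166) and v + (163), are the parental types, so the F1 was + p / v +.
The recombinant classes are + + and v p: 32 + 27 = 59.
Recombination frequency = 59/388 = 0.1521 ≈ 15.2%, i.e. 15.2 centimorgans.

15.2 centimorgans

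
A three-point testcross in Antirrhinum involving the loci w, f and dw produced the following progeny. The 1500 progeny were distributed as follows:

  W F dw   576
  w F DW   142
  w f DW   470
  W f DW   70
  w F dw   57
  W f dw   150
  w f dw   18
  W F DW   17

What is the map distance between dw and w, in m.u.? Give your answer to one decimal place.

The two most frequent reciprocal classes, W F dw and w f DW, are the parental types, so the F1 was W F dw / w f DW.
The two rarest classes, W F DW and w f dw, are the double crossovers. Comparing them with the parentals, only the dw allele has switched, so dw is the middle locus and the order is f – dw – w.
Crossovers in the dw–w interval produce the single-crossover classes w F dw and W f DW (57 + 70 = 127) plus the double crossovers (35).
RF(dw–w) = (127 + 35) / 1500 = 162/1500 = 0.1080 → 10.8 m.u.

10.8 m.u.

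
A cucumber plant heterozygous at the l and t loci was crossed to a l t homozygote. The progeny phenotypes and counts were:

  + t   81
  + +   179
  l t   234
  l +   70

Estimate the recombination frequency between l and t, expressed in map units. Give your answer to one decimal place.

The two most frequent classes, + + (179) and l t (234), are the parental types, so the F1 was + + / l t.
The recombinant classes are + t and l +: 81 + 70 = 151.
Recombination frequency = 151/564 = 0.2677 ≈ 26.8%, i.e. 26.8 map units.

26.8 map units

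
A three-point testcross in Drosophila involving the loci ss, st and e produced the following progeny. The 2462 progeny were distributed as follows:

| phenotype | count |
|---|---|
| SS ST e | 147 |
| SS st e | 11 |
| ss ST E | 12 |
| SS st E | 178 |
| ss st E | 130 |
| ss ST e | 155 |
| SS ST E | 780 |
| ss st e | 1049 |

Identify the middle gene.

ss

The two most frequent reciprocal classes, SS ST E and ss st e, are the parental types, so the F1 was SS ST E / ss st e.
The two rarest classes, ss ST E and SS st e, are the double crossovers. Comparing them with the parentals, only the ss allele has switched, so ss is the middle locus and the order is e – ss – st.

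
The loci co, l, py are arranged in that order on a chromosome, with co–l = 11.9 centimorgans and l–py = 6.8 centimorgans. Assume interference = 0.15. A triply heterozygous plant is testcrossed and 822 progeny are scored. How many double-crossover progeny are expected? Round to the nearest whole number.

6

Map distances give recombination frequencies of 0.119 and 0.068 for the two intervals.
With interference 0.15 (so coincidence = 0.85), expected double-crossover frequency = 0.119 × 0.068 × 0.85 = 0.00688.
Expected number = 0.00688 × 822 = 5.65 ≈ 6.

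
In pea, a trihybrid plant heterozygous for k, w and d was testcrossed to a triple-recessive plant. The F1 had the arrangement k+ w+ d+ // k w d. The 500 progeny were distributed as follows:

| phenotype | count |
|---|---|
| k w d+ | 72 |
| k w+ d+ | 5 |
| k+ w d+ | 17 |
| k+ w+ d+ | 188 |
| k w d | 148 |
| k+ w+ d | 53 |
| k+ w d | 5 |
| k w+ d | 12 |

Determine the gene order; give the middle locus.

The two rarest classes, k w+ d+ and k+ w d, are the double crossovers. Comparing them with the parentals, only the k allele has switched, so k is the middle locus and the order is w – k – d.

k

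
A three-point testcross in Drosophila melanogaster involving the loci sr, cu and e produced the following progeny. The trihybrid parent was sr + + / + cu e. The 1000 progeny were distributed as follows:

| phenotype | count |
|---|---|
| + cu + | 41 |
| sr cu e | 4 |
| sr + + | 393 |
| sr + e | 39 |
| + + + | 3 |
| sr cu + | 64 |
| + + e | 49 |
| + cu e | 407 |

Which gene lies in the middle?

sr

The two rarest classes, + + + and sr cu e, are the double crossovers. Comparing them with the parentals, only the sr allele has switched, so sr is the middle locus and the order is cu – sr – e.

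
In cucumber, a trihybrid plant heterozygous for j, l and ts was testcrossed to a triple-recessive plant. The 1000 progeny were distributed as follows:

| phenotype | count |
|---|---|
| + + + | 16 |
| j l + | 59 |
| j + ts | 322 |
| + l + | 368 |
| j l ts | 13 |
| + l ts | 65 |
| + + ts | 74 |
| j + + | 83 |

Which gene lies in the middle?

l

The two most frequent reciprocal classes, + l + and j + ts, are the parental types, so the F1 was + l + / j + ts.
The two rarest classes, + + + and j l ts, are the double crossovers. Comparing them with the parentals, only the l allele has switched, so l is the middle locus and the order is j – l – ts.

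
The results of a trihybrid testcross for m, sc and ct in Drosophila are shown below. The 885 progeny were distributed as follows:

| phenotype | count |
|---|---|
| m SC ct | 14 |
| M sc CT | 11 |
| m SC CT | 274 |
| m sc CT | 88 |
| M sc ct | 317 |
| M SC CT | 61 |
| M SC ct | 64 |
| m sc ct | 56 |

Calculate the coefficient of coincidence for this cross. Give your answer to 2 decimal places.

0.88

The two most frequent reciprocal classes, M sc ct and m SC CT, are the parental types, so the F1 was M sc ct / m SC CT.
The two rarest classes, M sc CT and m SC ct, are the double crossovers. Comparing them with the parentals, only the ct allele has switched, so ct is the middle locus and the order is sc – ct – m.
sc–ct: (152 + 25)/885 = 0.2000; ct–m: (117 + 25)/885 = 0.1605.
Expected DCO frequency = 0.2000 × 0.1605 ≈ 0.03210; observed = 25/885 ≈ 0.02825.
Coefficient of coincidence = 0.02825/0.03210 ≈ 0.88.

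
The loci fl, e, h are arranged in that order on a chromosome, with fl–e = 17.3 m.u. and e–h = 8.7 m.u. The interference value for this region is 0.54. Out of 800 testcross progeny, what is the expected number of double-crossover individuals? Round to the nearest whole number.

Map distances give recombination frequencies of 0.173 and 0.087 for the two intervals.
With interference 0.54 (so coincidence = 0.46), expected double-crossover frequency = 0.173 × 0.087 × 0.46 = 0.00692.
Expected number = 0.00692 × 800 = 5.54 ≈ 6.

6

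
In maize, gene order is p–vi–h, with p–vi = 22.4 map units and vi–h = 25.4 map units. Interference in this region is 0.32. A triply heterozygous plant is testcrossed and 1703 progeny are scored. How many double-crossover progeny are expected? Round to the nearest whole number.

66

Map distances give recombination frequencies of 0.224 and 0.254 for the two intervals.
With interference 0.32 (so coincidence = 0.68), expected double-crossover frequency = 0.224 × 0.254 × 0.68 = 0.03869.
Expected number = 0.03869 × 1703 = 65.89 ≈ 66.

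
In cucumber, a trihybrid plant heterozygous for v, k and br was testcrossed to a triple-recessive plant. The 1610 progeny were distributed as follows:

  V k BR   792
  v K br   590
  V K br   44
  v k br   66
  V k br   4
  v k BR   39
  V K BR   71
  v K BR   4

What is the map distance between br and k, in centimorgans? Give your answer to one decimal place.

The two most frequent reciprocal classes, v K br and V k BR, are the parental types, so the F1 was v K br / V k BR.
The two rarest classes, v K BR and V k br, are the double crossovers. Comparing them with the parentals, only the br allele has switched, so br is the middle locus and the order is v – br – k.
Crossovers in the br–k interval produce the single-crossover classes v k br and V K BR (66 + 71 = 137) plus the double crossovers (8).
RF(br–k) = (137 + 8) / 1610 = 145/1610 = 0.0901 → 9.0 centimorgans.

9.0 centimorgans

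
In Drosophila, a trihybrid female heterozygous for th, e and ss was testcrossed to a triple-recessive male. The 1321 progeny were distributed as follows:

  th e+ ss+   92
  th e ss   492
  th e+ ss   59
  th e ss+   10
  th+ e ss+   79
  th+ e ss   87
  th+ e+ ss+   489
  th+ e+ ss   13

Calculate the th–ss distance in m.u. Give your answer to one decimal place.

15.3 m.u.

The two most frequent reciprocal classes, th+ e+ ss+ and th e ss, are the parental types, so the F1 was th+ e+ ss+ / th e ss.
The two rarest classes, th+ e+ ss and th e ss+, are the double crossovers. Comparing them with the parentals, only the ss allele has switched, so ss is the middle locus and the order is e – ss – th.
Crossovers in the ss–th interval produce the single-crossover classes th e+ ss+ and th+ e ss (92 + 87 = 179) plus the double crossovers (23).
RF(ss–th) = (179 + 23) / 1321 = 202/1321 = 0.1529 → 15.3 m.u.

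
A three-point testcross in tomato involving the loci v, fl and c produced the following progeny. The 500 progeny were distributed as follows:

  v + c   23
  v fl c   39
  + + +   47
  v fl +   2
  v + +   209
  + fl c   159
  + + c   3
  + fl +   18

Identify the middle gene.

The two most frequent reciprocal classes, + fl c and v + +, are the parental types, so the F1 was + fl c / v + +.
The two rarest classes, + + c and v fl +, are the double crossovers. Comparing them with the parentals, only the fl allele has switched, so fl is the middle locus and the order is c – fl – v.

fl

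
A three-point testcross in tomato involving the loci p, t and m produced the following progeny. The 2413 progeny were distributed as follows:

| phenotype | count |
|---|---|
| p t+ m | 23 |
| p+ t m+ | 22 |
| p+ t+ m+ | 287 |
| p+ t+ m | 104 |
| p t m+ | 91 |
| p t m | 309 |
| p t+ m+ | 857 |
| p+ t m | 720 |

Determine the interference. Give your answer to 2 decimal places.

The two most frequent reciprocal classes, p+ t m and p t+ m+, are the parental types, so the F1 was p+ t m / p t+ m+.
The two rarest classes, p+ t m+ and p t+ m, are the double crossovers. Comparing them with the parentals, only the m allele has switched, so m is the middle locus and the order is p – m – t.
p–m: (596 + 45)/2413 = 0.2656; m–t: (195 + 45)/2413 = 0.0995.
Expected DCO frequency = 0.2656 × 0.0995 ≈ 0.02643; observed = 45/2413 ≈ 0.01865.
Coefficient of coincidence = 0.01865/0.02643 ≈ 0.71; interference = 1 − 0.71 = 0.29.

0.29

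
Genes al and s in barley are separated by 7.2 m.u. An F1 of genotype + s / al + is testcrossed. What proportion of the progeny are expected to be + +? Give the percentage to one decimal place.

A map distance of 7.2 m.u. corresponds to a recombination frequency of 0.072.
The F1 is + s / al +, so + + is a recombinant gamete class with expected frequency r/2 = 0.072/2 = 0.0360.
That is 0.0360 = 3.6% of the progeny.

3.6%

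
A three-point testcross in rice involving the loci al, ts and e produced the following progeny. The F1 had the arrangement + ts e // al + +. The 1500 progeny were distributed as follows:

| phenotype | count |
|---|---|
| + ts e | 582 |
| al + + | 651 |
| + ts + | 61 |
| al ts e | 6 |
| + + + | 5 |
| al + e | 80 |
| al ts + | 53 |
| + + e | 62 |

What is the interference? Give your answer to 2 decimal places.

The two rarest classes, al ts e and + + +, are the double crossovers. Comparing them with the parentals, only the al allele has switched, so al is the middle locus and the order is ts – al – e.
ts–al: (115 + 11)/1500 = 0.0840; al–e: (141 + 11)/1500 = 0.1013.
Expected DCO frequency = 0.0840 × 0.1013 ≈ 0.00851; observed = 11/1500 ≈ 0.00733.
Coefficient of coincidence = 0.00733/0.00851 ≈ 0.86; interference = 1 − 0.86 = 0.14.

0.14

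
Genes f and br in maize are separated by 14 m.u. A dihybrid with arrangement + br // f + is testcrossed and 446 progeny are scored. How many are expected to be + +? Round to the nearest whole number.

A map distance of 14 m.u. corresponds to a recombination frequency of 0.140.
The F1 is + br / f +, so + + is a recombinant gamete class with expected frequency r/2 = 0.140/2 = 0.0700.
Expected number = 0.0700 × 446 = 31.22 ≈ 31.

31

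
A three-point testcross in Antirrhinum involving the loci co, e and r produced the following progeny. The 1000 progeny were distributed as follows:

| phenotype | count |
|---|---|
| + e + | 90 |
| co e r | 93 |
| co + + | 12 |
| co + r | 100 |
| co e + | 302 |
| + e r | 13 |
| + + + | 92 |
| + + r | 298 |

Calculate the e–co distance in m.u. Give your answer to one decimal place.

21.5 m.u.

The two most frequent reciprocal classes, + + r and co e +, are the parental types, so the F1 was + + r / co e +.
The two rarest classes, + e r and co + +, are the double crossovers. Comparing them with the parentals, only the e allele has switched, so e is the middle locus and the order is co – e – r.
Crossovers in the co–e interval produce the single-crossover classes co + r and + e + (100 + 90 = 190) plus the double crossovers (25).
RF(co–e) = (190 + 25) / 1000 = 215/1000 = 0.2150 → 21.5 m.u.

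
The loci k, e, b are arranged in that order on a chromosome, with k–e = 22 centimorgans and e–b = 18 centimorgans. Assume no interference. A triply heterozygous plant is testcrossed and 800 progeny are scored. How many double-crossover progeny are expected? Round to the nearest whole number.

Map distances give recombination frequencies of 0.220 and 0.180 for the two intervals.
With no interference, expected double-crossover frequency = 0.220 × 0.180 = 0.03960.
Expected number = 0.03960 × 800 = 31.68 ≈ 32.

32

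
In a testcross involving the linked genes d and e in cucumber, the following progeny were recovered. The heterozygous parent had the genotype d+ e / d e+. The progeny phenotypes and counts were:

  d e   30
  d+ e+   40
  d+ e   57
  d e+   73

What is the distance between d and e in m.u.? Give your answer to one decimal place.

The recombinant classes are d+ e+ and d e: 40 + 30 = 70.
Recombination frequency = 70/200 = 0.3500 ≈ 35.0%, i.e. 35.0 m.u.

35.0 m.u.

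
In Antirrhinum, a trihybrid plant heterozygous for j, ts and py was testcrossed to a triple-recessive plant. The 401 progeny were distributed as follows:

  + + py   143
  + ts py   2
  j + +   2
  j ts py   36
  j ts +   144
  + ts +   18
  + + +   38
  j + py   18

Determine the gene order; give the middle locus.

The two most frequent reciprocal classes, j ts + and + + py, are the parental types, so the F1 was j ts + / + + py.
The two rarest classes, j + + and + ts py, are the double crossovers. Comparing them with the parentals, only the ts allele has switched, so ts is the middle locus and the order is py – ts – j.

ts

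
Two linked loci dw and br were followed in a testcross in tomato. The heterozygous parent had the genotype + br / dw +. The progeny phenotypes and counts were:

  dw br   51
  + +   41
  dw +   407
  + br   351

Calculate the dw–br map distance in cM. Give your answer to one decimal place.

10.8 cM

The recombinant classes are + + and dw br: 41 + 51 = 92.
Recombination frequency = 92/850 = 0.1082 ≈ 10.8%, i.e. 10.8 cM.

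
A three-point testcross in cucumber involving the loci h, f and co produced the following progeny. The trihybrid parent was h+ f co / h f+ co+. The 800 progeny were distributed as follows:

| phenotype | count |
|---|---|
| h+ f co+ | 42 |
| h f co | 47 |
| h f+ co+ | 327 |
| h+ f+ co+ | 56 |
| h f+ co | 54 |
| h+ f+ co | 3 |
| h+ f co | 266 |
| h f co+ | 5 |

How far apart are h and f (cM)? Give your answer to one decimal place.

The two rarest classes, h+ f+ co and h f co+, are the double crossovers. Comparing them with the parentals, only the f allele has switched, so f is the middle locus and the order is co – f – h.
Crossovers in the f–h interval produce the single-crossover classes h f co and h+ f+ co+ (47 + 56 = 103) plus the double crossovers (8).
RF(f–h) = (103 + 8) / 800 = 111/800 = 0.1388 → 13.9 cM.

13.9 cM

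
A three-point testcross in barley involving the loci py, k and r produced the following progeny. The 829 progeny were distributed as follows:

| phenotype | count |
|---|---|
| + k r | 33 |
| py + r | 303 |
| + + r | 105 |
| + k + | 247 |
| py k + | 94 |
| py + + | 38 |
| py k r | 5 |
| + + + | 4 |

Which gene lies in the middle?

k

The two most frequent reciprocal classes, + k + and py + r, are the parental types, so the F1 was + k + / py + r.
The two rarest classes, + + + and py k r, are the double crossovers. Comparing them with the parentals, only the k allele has switched, so k is the middle locus and the order is r – k – py.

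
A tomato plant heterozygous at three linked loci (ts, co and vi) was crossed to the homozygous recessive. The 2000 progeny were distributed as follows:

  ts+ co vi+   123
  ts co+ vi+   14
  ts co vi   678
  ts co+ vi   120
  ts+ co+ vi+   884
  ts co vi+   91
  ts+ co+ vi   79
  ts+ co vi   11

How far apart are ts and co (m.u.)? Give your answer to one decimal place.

13.4 m.u.

The two most frequent reciprocal classes, ts+ co+ vi+ and ts co vi, are the parental types, so the F1 was ts+ co+ vi+ / ts co vi.
The two rarest classes, ts co+ vi+ and ts+ co vi, are the double crossovers. Comparing them with the parentals, only the ts allele has switched, so ts is the middle locus and the order is co – ts – vi.
Crossovers in the co–ts interval produce the single-crossover classes ts+ co vi+ and ts co+ vi (123 + 120 = 243) plus the double crossovers (25).
RF(co–ts) = (243 + 25) / 2000 = 268/2000 = 0.1340 → 13.4 m.u.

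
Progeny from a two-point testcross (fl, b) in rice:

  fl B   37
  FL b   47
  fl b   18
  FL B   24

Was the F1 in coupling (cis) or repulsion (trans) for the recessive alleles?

The two most frequent classes are FL b (47) and fl B (37); these are the parental (non-recombinant) types.
So the F1 carried FL b on one chromosome and fl B on the other — the recessive alleles are on opposite chromosomes (trans / repulsion).

trans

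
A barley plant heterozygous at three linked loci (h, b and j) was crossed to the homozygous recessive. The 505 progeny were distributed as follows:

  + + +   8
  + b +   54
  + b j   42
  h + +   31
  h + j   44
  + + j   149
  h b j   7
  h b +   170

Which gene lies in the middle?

The two most frequent reciprocal classes, h b + and + + j, are the parental types, so the F1 was h b + / + + j.
The two rarest classes, h b j and + + +, are the double crossovers. Comparing them with the parentals, only the j allele has switched, so j is the middle locus and the order is b – j – h.

j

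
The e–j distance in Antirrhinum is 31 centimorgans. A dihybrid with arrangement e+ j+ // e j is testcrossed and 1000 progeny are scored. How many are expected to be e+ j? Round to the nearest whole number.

155

A map distance of 31 centimorgans corresponds to a recombination frequency of 0.310.
The F1 is e+ j+ / e j, so e+ j is a recombinant gamete class with expected frequency r/2 = 0.310/2 = 0.1550.
Expected number = 0.1550 × 1000 = 155.00 ≈ 155.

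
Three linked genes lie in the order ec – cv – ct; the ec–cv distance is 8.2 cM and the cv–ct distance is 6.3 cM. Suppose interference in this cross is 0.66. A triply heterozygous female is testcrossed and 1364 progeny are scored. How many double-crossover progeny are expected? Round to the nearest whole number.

2

Map distances give recombination frequencies of 0.082 and 0.063 for the two intervals.
With interference 0.66 (so coincidence = 0.34), expected double-crossover frequency = 0.082 × 0.063 × 0.34 = 0.00176.
Expected number = 0.00176 × 1364 = 2.40 ≈ 2.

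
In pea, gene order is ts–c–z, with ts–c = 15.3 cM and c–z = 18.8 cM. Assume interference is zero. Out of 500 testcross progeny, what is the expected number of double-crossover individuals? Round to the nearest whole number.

Map distances give recombination frequencies of 0.153 and 0.188 for the two intervals.
With no interference, expected double-crossover frequency = 0.153 × 0.188 = 0.02876.
Expected number = 0.02876 × 500 = 14.38 ≈ 14.

14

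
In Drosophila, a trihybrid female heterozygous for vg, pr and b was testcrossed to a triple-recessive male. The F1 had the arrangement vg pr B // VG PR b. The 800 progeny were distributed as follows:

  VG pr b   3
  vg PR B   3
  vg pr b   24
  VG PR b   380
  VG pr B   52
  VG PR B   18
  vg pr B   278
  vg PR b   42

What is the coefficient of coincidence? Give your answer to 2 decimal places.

1.00

The two rarest classes, vg PR B and VG pr b, are the double crossovers. Comparing them with the parentals, only the pr allele has switched, so pr is the middle locus and the order is b – pr – vg.
b–pr: (42 + 6)/800 = 0.0600; pr–vg: (94 + 6)/800 = 0.1250.
Expected DCO frequency = 0.0600 × 0.1250 ≈ 0.00750; observed = 6/800 ≈ 0.00750.
Coefficient of coincidence = 0.00750/0.00750 ≈ 1.00.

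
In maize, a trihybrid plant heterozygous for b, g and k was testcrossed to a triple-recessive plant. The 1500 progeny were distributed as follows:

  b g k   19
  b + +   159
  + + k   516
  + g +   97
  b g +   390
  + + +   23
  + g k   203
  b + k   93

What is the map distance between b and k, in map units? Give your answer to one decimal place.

15.5 map units

The two most frequent reciprocal classes, b g + and + + k, are the parental types, so the F1 was b g + / + + k.
The two rarest classes, b g k and + + +, are the double crossovers. Comparing them with the parentals, only the k allele has switched, so k is the middle locus and the order is g – k – b.
Crossovers in the k–b interval produce the single-crossover classes + g + and b + k (97 + 93 = 190) plus the double crossovers (42).
RF(k–b) = (190 + 42) / 1500 = 232/1500 = 0.1547 → 15.5 map units.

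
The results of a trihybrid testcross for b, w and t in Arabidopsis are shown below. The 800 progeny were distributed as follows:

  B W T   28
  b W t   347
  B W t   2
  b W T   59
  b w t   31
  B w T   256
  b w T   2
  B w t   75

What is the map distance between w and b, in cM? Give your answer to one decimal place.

The two most frequent reciprocal classes, b W t and B w T, are the parental types, so the F1 was b W t / B w T.
The two rarest classes, B W t and b w T, are the double crossovers. Comparing them with the parentals, only the b allele has switched, so b is the middle locus and the order is t – b – w.
Crossovers in the b–w interval produce the single-crossover classes b w t and B W T (31 + 28 = 59) plus the double crossovers (4).
RF(b–w) = (59 + 4) / 800 = 63/800 = 0.0788 → 7.9 cM.

7.9 cM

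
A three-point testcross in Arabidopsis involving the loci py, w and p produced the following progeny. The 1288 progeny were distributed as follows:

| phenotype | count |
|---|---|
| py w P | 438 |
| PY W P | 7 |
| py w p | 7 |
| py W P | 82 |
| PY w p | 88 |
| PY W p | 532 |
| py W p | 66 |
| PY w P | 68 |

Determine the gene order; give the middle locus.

The two most frequent reciprocal classes, py w P and PY W p, are the parental types, so the F1 was py w P / PY W p.
The two rarest classes, py w p and PY W P, are the double crossovers. Comparing them with the parentals, only the p allele has switched, so p is the middle locus and the order is py – p – w.

p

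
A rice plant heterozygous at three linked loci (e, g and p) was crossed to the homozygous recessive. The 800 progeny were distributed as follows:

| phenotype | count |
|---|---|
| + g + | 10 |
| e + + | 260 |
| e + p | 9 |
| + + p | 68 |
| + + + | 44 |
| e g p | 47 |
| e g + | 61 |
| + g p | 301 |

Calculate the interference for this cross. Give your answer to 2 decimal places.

0.07

The two most frequent reciprocal classes, + g p and e + +, are the parental types, so the F1 was + g p / e + +.
The two rarest classes, + g + and e + p, are the double crossovers. Comparing them with the parentals, only the p allele has switched, so p is the middle locus and the order is e – p – g.
e–p: (91 + 19)/800 = 0.1375; p–g: (129 + 19)/800 = 0.1850.
Expected DCO frequency = 0.1375 × 0.1850 ≈ 0.02544; observed = 19/800 ≈ 0.02375.
Coefficient of coincidence = 0.02375/0.02544 ≈ 0.93; interference = 1 − 0.93 = 0.07.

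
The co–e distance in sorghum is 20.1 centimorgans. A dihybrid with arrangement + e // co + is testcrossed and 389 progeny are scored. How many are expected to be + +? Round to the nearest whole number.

A map distance of 20.1 centimorgans corresponds to a recombination frequency of 0.201.
The F1 is + e / co +, so + + is a recombinant gamete class with expected frequency r/2 = 0.201/2 = 0.1005.
Expected number = 0.1005 × 389 = 39.09 ≈ 39.

39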